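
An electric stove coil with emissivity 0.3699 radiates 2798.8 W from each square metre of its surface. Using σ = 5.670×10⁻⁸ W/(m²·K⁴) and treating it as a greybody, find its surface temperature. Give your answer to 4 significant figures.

I = εσT⁴, so T = (I/εσ)^(1/4) = (2798.8/(0.3699×5.670×10⁻⁸))^(1/4) = 604.4 K.

T ≈ 604.4 K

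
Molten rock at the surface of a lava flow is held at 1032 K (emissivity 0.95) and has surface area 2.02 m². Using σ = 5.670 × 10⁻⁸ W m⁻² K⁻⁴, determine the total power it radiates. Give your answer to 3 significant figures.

Area A = 2.02 m².
P = εσAT⁴ = 0.95 × 5.670×10⁻⁸ × 2.02 × (1032)⁴ = 1.23×10⁵ W.

P ≈ 1.23×10⁵ W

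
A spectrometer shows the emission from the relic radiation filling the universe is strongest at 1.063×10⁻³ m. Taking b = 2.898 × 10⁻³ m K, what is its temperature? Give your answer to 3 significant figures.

Wien's law gives T = b/λ_max = (2.898×10⁻³ m·K)/(1.063×10⁻³ m) = 2.73 K.

T ≈ 2.73 K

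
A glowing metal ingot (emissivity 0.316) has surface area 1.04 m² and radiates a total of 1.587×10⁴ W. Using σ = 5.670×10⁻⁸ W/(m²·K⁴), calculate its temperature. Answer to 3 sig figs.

Area A = 1.04 m².
P = εσAT⁴ ⇒ T = (P/(εσA))^(1/4) = (1.587×10⁴/(0.316×5.670×10⁻⁸×1.04))^(1/4) = 961 K.

T ≈ 961 K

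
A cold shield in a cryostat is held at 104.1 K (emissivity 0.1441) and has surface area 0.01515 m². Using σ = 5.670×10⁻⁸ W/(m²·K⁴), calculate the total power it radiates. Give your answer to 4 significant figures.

Area A = 0.01515 m².
P = εσAT⁴ = 0.1441 × 5.670×10⁻⁸ × 0.01515 × (104.1)⁴ = 0.01454 W.

P ≈ 0.01454 W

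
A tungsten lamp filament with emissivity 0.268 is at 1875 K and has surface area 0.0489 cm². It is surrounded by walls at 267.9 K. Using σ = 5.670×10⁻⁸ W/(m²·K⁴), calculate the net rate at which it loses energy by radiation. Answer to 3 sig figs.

Area A = 0.0489 cm² = 4.89×10⁻⁶ m².
Net radiated power P_net = εσA(T⁴ − T₀⁴) = 0.268×5.670×10⁻⁸×4.89×10⁻⁶×(1875⁴ − 267.9⁴).
T⁴ − T₀⁴ = 1.23596×10¹³ − 5.15099×10⁹ = 1.23544×10¹³ K⁴, so P_net = 0.918 W.

Net loss ≈ 0.918 W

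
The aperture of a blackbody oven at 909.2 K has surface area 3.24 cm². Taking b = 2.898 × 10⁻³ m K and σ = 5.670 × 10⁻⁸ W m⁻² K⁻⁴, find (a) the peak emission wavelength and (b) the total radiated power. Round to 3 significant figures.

(a) λ_max = b/T = 2.898×10⁻³/909.2 = 3.187×10⁻⁶ m = 3.19 μm.
Area A = 3.24 cm² = 3.24×10⁻⁴ m².
(b) P = σAT⁴ = 5.670×10⁻⁸×3.24×10⁻⁴×(909.2)⁴ = 12.6 W.

λ_max ≈ 3.19 μm; P ≈ 12.6 W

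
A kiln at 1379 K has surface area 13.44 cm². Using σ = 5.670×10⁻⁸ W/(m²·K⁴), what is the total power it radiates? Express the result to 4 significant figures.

P ≈ 275.6 W

Area A = 13.44 cm² = 1.344×10⁻³ m².
P = σAT⁴ = 5.670×10⁻⁸ × 1.344×10⁻³ × (1379)⁴ = 275.6 W.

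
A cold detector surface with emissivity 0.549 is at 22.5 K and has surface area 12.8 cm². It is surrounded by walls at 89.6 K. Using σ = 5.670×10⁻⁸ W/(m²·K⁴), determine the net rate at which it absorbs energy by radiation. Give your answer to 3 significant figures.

Net gain ≈ 2.56×10⁻³ W

Area A = 12.8 cm² = 1.28×10⁻³ m².
Net radiated power P_net = εσA(T⁴ − T₀⁴) = 0.549×5.670×10⁻⁸×1.28×10⁻³×(22.5⁴ − 89.6⁴).
T⁴ − T₀⁴ = 2.56289×10⁵ − 6.44514×10⁷ = -6.41951×10⁷ K⁴, so P_net = -2.56×10⁻³ W — negative, meaning a net gain of 2.56×10⁻³ W.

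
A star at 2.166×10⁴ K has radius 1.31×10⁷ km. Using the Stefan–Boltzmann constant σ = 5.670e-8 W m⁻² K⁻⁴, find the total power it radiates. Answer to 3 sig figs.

Surface area A = 4πR² = 4π(1.31×10¹⁰ m)² = 2.15651×10²¹ m².
P = σAT⁴ = 5.670×10⁻⁸ × 2.15651×10²¹ × (2.166×10⁴)⁴ = 2.69×10³¹ W.

P ≈ 2.69×10³¹ W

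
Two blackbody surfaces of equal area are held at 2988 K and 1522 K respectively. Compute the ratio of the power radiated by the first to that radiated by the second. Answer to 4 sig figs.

With equal areas, P₁/P₂ = (T₁/T₂)⁴ = (2988/1522)⁴ = 14.85.

P₁/P₂ ≈ 14.85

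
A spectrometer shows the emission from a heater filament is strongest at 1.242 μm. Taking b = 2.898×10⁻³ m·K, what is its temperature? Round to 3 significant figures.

T ≈ 2.33×10³ K

Wien's law gives T = b/λ_max = (2.898×10⁻³ m·K)/(1.242×10⁻⁶ m) = 2.33×10³ K.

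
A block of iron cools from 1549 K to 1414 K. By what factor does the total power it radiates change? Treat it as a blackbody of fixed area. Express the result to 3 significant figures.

P₂/P₁ ≈ 0.694

P ∝ T⁴, so P₂/P₁ = (T₂/T₁)⁴ = (1414/1549)⁴ = (0.912847)⁴ = 0.694.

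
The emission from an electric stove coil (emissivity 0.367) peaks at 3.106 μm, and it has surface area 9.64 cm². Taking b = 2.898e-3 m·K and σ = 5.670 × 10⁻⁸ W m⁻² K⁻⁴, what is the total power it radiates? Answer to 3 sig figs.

P ≈ 15.2 W

Wien's law: T = b/λ_max = 2.898×10⁻³/3.106×10⁻⁶ = 933.033 K.
Area A = 9.64 cm² = 9.64×10⁻⁴ m².
Then P = εσAT⁴ = 0.367×5.670×10⁻⁸×9.64×10⁻⁴×(933.033)⁴ = 15.2 W.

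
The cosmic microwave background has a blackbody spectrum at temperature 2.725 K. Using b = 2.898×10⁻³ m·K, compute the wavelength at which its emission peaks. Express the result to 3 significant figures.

λ_max ≈ 1.06 mm

Wien's displacement law: λ_max = b/T = (2.898×10⁻³ m·K)/(2.725 K) = 1.063×10⁻³ m.
That is 1.06 mm, in the microwave range.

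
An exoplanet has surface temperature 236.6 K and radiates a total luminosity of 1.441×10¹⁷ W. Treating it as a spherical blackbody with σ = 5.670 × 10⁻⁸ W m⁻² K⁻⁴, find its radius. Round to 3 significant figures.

L = 4πR²σT⁴ ⇒ R = √(L/(4πσT⁴)).
σT⁴ = 177.681 W/m², so R = √(1.441×10¹⁷/(4π×177.681)) = 8.03×10⁶ m.

R ≈ 8.03×10⁶ m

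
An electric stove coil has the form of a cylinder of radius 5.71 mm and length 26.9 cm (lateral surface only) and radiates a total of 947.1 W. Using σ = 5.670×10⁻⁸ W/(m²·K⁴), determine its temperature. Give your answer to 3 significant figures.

Lateral area A = 2πrL = 2π×5.71×10⁻³×0.269 = 9.65091×10⁻³ m².
P = σAT⁴ ⇒ T = (P/(σA))^(1/4) = (947.1/(5.670×10⁻⁸×9.65091×10⁻³))^(1/4) = 1.15×10³ K.

T ≈ 1.15×10³ K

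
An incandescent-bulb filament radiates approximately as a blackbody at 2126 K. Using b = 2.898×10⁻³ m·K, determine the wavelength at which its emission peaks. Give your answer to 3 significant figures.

Wien's displacement law: λ_max = b/T = (2.898×10⁻³ m·K)/(2126 K) = 1.363×10⁻⁶ m.
That is 1.36 μm, in the infrared range.

λ_max ≈ 1.36 μm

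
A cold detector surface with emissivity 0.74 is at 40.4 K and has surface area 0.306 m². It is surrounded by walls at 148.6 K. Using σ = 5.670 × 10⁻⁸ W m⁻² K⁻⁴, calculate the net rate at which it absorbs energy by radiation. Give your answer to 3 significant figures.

Area A = 0.306 m².
Net radiated power P_net = εσA(T⁴ − T₀⁴) = 0.74×5.670×10⁻⁸×0.306×(40.4⁴ − 148.6⁴).
T⁴ − T₀⁴ = 2.66395×10⁶ − 4.87613×10⁸ = -4.84949×10⁸ K⁴, so P_net = -6.23 W — negative, meaning a net gain of 6.23 W.

Net gain ≈ 6.23 W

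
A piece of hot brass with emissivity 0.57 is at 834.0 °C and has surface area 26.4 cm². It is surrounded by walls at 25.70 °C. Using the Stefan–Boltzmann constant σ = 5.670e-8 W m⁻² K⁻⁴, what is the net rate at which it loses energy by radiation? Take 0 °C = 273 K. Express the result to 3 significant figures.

Net loss ≈ 127 W

T = 834.0 °C + 273 = 1107.0 K.
Surroundings: T = 25.70 °C + 273 = 298.70 K.
Area A = 26.4 cm² = 2.64×10⁻³ m².
Net radiated power P_net = εσA(T⁴ − T₀⁴) = 0.57×5.670×10⁻⁸×2.64×10⁻³×(1107.0⁴ − 298.70⁴).
T⁴ − T₀⁴ = 1.50173×10¹² − 7.96051×10⁹ = 1.49377×10¹² K⁴, so P_net = 127 W.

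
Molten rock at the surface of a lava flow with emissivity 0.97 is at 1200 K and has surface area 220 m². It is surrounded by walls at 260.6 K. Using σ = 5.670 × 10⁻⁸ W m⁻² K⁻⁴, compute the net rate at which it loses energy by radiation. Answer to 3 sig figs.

Area A = 220 m².
Net radiated power P_net = εσA(T⁴ − T₀⁴) = 0.97×5.670×10⁻⁸×220×(1200⁴ − 260.6⁴).
T⁴ − T₀⁴ = 2.07360×10¹² − 4.61209×10⁹ = 2.06899×10¹² K⁴, so P_net = 2.50×10⁷ W.

Net loss ≈ 2.50×10⁷ W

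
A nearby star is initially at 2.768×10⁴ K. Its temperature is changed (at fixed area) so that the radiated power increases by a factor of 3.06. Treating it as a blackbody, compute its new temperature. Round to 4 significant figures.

T₂ ≈ 3.661×10⁴ K

P ∝ T⁴, so T₂/T₁ = (P₂/P₁)^(1/4) = (3.06)^(1/4) = 1.32261.
T₂ = 2.768×10⁴ × 1.32261 = 3.661×10⁴ K.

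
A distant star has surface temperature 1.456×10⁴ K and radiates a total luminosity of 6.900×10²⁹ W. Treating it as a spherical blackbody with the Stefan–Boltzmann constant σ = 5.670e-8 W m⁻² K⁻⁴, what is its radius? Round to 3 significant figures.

L = 4πR²σT⁴ ⇒ R = √(L/(4πσT⁴)).
σT⁴ = 2.54817×10⁹ W/m², so R = √(6.900×10²⁹/(4π×2.54817×10⁹)) = 4.64×10⁹ m.

R ≈ 4.64×10⁹ m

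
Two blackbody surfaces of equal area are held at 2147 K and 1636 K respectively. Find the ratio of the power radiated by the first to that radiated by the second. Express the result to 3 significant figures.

P₁/P₂ ≈ 2.97

With equal areas, P₁/P₂ = (T₁/T₂)⁴ = (2147/1636)⁴ = 2.97.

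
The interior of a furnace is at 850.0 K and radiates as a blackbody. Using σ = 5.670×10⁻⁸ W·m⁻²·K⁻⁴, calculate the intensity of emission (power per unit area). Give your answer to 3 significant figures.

I ≈ 2.96×10⁴ W/m²

Stefan–Boltzmann: I = σT⁴ = 5.670×10⁻⁸ × (850.0)⁴ = 2.96×10⁴ W/m².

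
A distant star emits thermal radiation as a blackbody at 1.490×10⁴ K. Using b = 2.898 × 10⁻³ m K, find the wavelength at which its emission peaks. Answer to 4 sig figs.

Wien's displacement law: λ_max = b/T = (2.898×10⁻³ m·K)/(1.490×10⁴ K) = 1.9450×10⁻⁷ m.
That is 194.5 nm, in the ultraviolet range.

λ_max ≈ 194.5 nm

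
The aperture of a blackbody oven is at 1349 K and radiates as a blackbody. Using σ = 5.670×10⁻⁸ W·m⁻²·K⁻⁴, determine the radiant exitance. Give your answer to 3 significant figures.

Stefan–Boltzmann: I = σT⁴ = 5.670×10⁻⁸ × (1349)⁴ = 1.88×10⁵ W/m².

I ≈ 1.88×10⁵ W/m²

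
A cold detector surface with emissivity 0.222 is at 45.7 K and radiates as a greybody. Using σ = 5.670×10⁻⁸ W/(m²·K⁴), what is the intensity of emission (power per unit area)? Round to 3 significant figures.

Stefan–Boltzmann: I = εσT⁴ = 0.222 × 5.670×10⁻⁸ × (45.7)⁴ = 0.0549 W/m².

I ≈ 0.0549 W/m²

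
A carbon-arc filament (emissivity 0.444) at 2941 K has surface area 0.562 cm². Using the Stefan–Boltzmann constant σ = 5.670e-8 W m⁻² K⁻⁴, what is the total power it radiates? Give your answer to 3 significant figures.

P ≈ 106 W

Area A = 0.562 cm² = 5.62×10⁻⁵ m².
P = εσAT⁴ = 0.444 × 5.670×10⁻⁸ × 5.62×10⁻⁵ × (2941)⁴ = 106 W.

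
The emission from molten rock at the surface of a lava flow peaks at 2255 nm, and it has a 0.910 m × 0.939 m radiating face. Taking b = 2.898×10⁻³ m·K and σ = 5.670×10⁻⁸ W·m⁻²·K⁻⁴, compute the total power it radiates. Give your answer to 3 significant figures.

P ≈ 1.32×10⁵ W

Wien's law: T = b/λ_max = 2.898×10⁻³/2.255×10⁻⁶ = 1285.14 K.
Area A = 0.910 × 0.939 = 0.85449 m².
Then P = σAT⁴ = 5.670×10⁻⁸×0.85449×(1285.14)⁴ = 1.32×10⁵ W.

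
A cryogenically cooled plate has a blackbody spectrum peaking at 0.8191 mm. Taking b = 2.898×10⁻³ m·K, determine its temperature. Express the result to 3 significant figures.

Wien's law gives T = b/λ_max = (2.898×10⁻³ m·K)/(8.191×10⁻⁴ m) = 3.54 K.

T ≈ 3.54 K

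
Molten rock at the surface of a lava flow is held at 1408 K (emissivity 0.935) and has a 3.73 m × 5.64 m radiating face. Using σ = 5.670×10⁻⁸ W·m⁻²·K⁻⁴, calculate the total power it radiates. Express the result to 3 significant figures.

Area A = 3.73 × 5.64 = 21.0372 m².
P = εσAT⁴ = 0.935 × 5.670×10⁻⁸ × 21.0372 × (1408)⁴ = 4.38×10⁶ W.

P ≈ 4.38×10⁶ W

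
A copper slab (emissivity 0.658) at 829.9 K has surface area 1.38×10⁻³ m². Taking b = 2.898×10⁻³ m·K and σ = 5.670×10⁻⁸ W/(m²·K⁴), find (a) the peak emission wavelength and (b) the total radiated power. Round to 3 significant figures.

λ_max ≈ 3.49 μm; P ≈ 24.4 W

(a) λ_max = b/T = 2.898×10⁻³/829.9 = 3.492×10⁻⁶ m = 3.49 μm.
Area A = 1.38×10⁻³ m².
(b) P = εσAT⁴ = 0.658×5.670×10⁻⁸×1.38×10⁻³×(829.9)⁴ = 24.4 W.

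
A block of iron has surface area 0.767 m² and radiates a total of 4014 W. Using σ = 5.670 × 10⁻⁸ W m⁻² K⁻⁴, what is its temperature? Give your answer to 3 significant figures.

Area A = 0.767 m².
P = σAT⁴ ⇒ T = (P/(σA))^(1/4) = (4014/(5.670×10⁻⁸×0.767))^(1/4) = 551 K.

T ≈ 551 K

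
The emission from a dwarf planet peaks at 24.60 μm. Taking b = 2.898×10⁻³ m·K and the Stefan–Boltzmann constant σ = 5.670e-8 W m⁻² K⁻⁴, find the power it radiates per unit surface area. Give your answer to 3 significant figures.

Wien's law: T = b/λ_max = 2.898×10⁻³/2.460×10⁻⁵ = 117.805 K.
Then I = σT⁴ = 5.670×10⁻⁸×(117.805)⁴ = 10.9 W/m².

I ≈ 10.9 W/m²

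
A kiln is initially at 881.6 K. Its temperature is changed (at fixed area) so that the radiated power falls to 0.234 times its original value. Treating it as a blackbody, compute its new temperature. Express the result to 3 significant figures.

P ∝ T⁴, so T₂/T₁ = (P₂/P₁)^(1/4) = (0.234)^(1/4) = 0.695511.
T₂ = 881.6 × 0.695511 = 613 K.

T₂ ≈ 613 K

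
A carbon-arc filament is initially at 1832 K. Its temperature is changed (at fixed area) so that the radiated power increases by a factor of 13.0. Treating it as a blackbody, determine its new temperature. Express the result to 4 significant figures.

T₂ ≈ 3479 K

P ∝ T⁴, so T₂/T₁ = (P₂/P₁)^(1/4) = (13.0)^(1/4) = 1.89883.
T₂ = 1832 × 1.89883 = 3479 K.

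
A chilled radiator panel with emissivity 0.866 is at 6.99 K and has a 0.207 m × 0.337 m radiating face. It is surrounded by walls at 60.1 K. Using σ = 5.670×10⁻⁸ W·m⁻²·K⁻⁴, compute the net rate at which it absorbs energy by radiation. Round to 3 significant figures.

Net gain ≈ 0.0447 W

Area A = 0.207 × 0.337 = 0.069759 m².
Net radiated power P_net = εσA(T⁴ − T₀⁴) = 0.866×5.670×10⁻⁸×0.069759×(6.99⁴ − 60.1⁴).
T⁴ − T₀⁴ = 2387.31 − 1.30466×10⁷ = -1.30442×10⁷ K⁴, so P_net = -0.0447 W — negative, meaning a net gain of 0.0447 W.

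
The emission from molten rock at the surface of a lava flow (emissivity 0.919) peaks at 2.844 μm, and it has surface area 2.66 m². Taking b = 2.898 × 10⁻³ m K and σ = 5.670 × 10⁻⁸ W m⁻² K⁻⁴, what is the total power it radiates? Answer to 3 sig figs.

P ≈ 1.49×10⁵ W

Wien's law: T = b/λ_max = 2.898×10⁻³/2.844×10⁻⁶ = 1018.99 K.
Area A = 2.66 m².
Then P = εσAT⁴ = 0.919×5.670×10⁻⁸×2.66×(1018.99)⁴ = 1.49×10⁵ W.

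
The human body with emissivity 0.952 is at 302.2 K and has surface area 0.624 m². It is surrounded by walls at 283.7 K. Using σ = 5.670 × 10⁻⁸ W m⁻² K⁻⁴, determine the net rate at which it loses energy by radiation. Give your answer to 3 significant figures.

Area A = 0.624 m².
Net radiated power P_net = εσA(T⁴ − T₀⁴) = 0.952×5.670×10⁻⁸×0.624×(302.2⁴ − 283.7⁴).
T⁴ − T₀⁴ = 8.34023×10⁹ − 6.47795×10⁹ = 1.86228×10⁹ K⁴, so P_net = 62.7 W.

Net loss ≈ 62.7 W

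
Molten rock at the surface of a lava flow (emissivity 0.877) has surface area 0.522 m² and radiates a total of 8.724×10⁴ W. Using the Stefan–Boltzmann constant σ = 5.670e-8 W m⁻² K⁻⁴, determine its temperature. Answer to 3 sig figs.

Area A = 0.522 m².
P = εσAT⁴ ⇒ T = (P/(εσA))^(1/4) = (8.724×10⁴/(0.877×5.670×10⁻⁸×0.522))^(1/4) = 1.35×10³ K.

T ≈ 1.35×10³ K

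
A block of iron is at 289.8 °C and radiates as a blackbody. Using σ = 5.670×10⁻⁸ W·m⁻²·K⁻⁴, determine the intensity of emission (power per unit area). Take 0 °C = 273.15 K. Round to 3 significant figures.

T = 289.8 °C + 273.15 = 562.95 K.
Stefan–Boltzmann: I = σT⁴ = 5.670×10⁻⁸ × (562.95)⁴ = 5.69×10³ W/m².

I ≈ 5.69×10³ W/m²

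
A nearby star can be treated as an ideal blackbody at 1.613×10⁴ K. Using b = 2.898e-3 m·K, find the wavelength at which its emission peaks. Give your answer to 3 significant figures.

λ_max ≈ 180 nm

Wien's displacement law: λ_max = b/T = (2.898×10⁻³ m·K)/(1.613×10⁴ K) = 1.797×10⁻⁷ m.
That is 180 nm, in the ultraviolet range.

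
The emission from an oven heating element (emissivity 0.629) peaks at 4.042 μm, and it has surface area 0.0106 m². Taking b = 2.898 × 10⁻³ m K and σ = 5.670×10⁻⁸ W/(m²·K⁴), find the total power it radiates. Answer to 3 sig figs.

Wien's law: T = b/λ_max = 2.898×10⁻³/4.042×10⁻⁶ = 716.972 K.
Area A = 0.0106 m².
Then P = εσAT⁴ = 0.629×5.670×10⁻⁸×0.0106×(716.972)⁴ = 99.9 W.

P ≈ 99.9 W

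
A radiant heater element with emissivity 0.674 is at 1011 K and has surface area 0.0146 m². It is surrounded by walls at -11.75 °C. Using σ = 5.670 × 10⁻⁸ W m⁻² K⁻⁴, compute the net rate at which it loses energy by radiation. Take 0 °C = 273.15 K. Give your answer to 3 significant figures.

Surroundings: T = -11.75 °C + 273.15 = 261.40 K.
Area A = 0.0146 m².
Net radiated power P_net = εσA(T⁴ − T₀⁴) = 0.674×5.670×10⁻⁸×0.0146×(1011⁴ − 261.40⁴).
T⁴ − T₀⁴ = 1.04473×10¹² − 4.66898×10⁹ = 1.04006×10¹² K⁴, so P_net = 580 W.

Net loss ≈ 580 W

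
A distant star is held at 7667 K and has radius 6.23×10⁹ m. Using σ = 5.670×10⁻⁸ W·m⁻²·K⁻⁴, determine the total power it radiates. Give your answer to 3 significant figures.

P ≈ 9.56×10²⁸ W

Surface area A = 4πR² = 4π(6.23×10⁹ m)² = 4.87737×10²⁰ m².
P = σAT⁴ = 5.670×10⁻⁸ × 4.87737×10²⁰ × (7667)⁴ = 9.56×10²⁸ W.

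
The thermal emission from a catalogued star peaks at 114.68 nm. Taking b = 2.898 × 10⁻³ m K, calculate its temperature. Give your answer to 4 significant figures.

T ≈ 2.527×10⁴ K

Wien's law gives T = b/λ_max = (2.898×10⁻³ m·K)/(1.1468×10⁻⁷ m) = 2.527×10⁴ K.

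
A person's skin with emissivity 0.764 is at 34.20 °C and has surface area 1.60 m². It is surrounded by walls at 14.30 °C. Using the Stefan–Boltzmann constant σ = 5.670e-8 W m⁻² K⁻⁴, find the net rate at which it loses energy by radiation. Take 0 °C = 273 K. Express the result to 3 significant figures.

Net loss ≈ 145 W

T = 34.20 °C + 273 = 307.20 K.
Surroundings: T = 14.30 °C + 273 = 287.30 K.
Area A = 1.60 m².
Net radiated power P_net = εσA(T⁴ − T₀⁴) = 0.764×5.670×10⁻⁸×1.60×(307.20⁴ − 287.30⁴).
T⁴ − T₀⁴ = 8.90604×10⁹ − 6.81306×10⁹ = 2.09298×10⁹ K⁴, so P_net = 145 W.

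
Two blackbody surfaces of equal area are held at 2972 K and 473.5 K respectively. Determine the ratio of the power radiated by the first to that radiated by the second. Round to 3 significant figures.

P₁/P₂ ≈ 1.55×10³

With equal areas, P₁/P₂ = (T₁/T₂)⁴ = (2972/473.5)⁴ = 1.55×10³.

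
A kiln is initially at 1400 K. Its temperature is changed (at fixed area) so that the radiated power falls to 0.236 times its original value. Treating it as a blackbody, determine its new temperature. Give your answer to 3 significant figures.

P ∝ T⁴, so T₂/T₁ = (P₂/P₁)^(1/4) = (0.236)^(1/4) = 0.696992.
T₂ = 1400 × 0.696992 = 976 K.

T₂ ≈ 976 K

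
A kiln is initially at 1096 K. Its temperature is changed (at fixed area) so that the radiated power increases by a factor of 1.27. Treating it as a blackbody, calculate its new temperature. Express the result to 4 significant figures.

T₂ ≈ 1163 K

P ∝ T⁴, so T₂/T₁ = (P₂/P₁)^(1/4) = (1.27)^(1/4) = 1.06158.
T₂ = 1096 × 1.06158 = 1163 K.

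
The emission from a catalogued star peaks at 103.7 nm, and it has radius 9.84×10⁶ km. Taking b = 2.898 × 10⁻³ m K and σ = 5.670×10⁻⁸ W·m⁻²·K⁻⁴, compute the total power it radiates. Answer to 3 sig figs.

P ≈ 4.21×10³¹ W

Wien's law: T = b/λ_max = 2.898×10⁻³/1.037×10⁻⁷ = 27946.0 K.
Surface area A = 4πR² = 4π(9.84×10⁹ m)² = 1.21675×10²¹ m².
Then P = σAT⁴ = 5.670×10⁻⁸×1.21675×10²¹×(27946.0)⁴ = 4.21×10³¹ W.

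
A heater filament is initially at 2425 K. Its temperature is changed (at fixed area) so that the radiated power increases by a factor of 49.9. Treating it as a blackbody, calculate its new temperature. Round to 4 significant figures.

T₂ ≈ 6445 K

P ∝ T⁴, so T₂/T₁ = (P₂/P₁)^(1/4) = (49.9)^(1/4) = 2.65782.
T₂ = 2425 × 2.65782 = 6445 K.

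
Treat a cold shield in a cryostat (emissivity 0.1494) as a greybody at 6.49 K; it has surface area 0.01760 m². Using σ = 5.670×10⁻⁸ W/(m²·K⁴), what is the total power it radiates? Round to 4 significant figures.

Area A = 0.01760 m².
P = εσAT⁴ = 0.1494 × 5.670×10⁻⁸ × 0.01760 × (6.49)⁴ = 2.645×10⁻⁷ W.

P ≈ 2.645×10⁻⁷ W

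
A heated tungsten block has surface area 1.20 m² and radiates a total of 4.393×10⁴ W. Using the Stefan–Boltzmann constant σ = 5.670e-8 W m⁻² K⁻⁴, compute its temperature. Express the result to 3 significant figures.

Area A = 1.20 m².
P = σAT⁴ ⇒ T = (P/(σA))^(1/4) = (4.393×10⁴/(5.670×10⁻⁸×1.20))^(1/4) = 896 K.

T ≈ 896 K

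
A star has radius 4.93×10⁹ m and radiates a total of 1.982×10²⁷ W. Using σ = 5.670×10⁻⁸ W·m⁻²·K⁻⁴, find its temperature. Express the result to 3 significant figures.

T ≈ 3.27×10³ K

Surface area A = 4πR² = 4π(4.93×10⁹ m)² = 3.05424×10²⁰ m².
P = σAT⁴ ⇒ T = (P/(σA))^(1/4) = (1.982×10²⁷/(5.670×10⁻⁸×3.05424×10²⁰))^(1/4) = 3.27×10³ K.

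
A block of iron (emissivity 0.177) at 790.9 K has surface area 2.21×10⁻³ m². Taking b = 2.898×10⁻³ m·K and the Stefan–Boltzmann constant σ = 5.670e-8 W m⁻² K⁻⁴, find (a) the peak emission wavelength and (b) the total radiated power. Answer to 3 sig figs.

(a) λ_max = b/T = 2.898×10⁻³/790.9 = 3.664×10⁻⁶ m = 3.66 μm.
Area A = 2.21×10⁻³ m².
(b) P = εσAT⁴ = 0.177×5.670×10⁻⁸×2.21×10⁻³×(790.9)⁴ = 8.68 W.

λ_max ≈ 3.66 μm; P ≈ 8.68 W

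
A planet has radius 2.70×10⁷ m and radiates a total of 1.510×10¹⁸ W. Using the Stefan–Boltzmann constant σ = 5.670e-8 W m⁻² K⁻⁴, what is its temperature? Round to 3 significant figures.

T ≈ 232 K

Surface area A = 4πR² = 4π(2.70×10⁷ m)² = 9.16088×10¹⁵ m².
P = σAT⁴ ⇒ T = (P/(σA))^(1/4) = (1.510×10¹⁸/(5.670×10⁻⁸×9.16088×10¹⁵))^(1/4) = 232 K.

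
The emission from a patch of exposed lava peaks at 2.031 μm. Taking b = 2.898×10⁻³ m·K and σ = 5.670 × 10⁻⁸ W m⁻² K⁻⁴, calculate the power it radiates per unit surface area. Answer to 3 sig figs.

Wien's law: T = b/λ_max = 2.898×10⁻³/2.031×10⁻⁶ = 1426.88 K.
Then I = σT⁴ = 5.670×10⁻⁸×(1426.88)⁴ = 2.35×10⁵ W/m².

I ≈ 2.35×10⁵ W/m²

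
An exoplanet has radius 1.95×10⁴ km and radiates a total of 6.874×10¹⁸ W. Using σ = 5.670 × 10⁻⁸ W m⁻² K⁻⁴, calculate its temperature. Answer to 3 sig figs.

T ≈ 399 K

Surface area A = 4πR² = 4π(1.95×10⁷ m)² = 4.77836×10¹⁵ m².
P = σAT⁴ ⇒ T = (P/(σA))^(1/4) = (6.874×10¹⁸/(5.670×10⁻⁸×4.77836×10¹⁵))^(1/4) = 399 K.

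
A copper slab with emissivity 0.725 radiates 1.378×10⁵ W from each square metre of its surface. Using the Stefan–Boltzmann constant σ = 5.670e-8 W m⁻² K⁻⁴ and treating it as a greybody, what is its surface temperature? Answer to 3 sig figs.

T ≈ 1.35×10³ K

I = εσT⁴, so T = (I/εσ)^(1/4) = (1.378×10⁵/(0.725×5.670×10⁻⁸))^(1/4) = 1.35×10³ K.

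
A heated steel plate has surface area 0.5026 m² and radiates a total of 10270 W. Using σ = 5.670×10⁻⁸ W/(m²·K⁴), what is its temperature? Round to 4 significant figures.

Area A = 0.5026 m².
P = σAT⁴ ⇒ T = (P/(σA))^(1/4) = (10270/(5.670×10⁻⁸×0.5026))^(1/4) = 774.8 K.

T ≈ 774.8 K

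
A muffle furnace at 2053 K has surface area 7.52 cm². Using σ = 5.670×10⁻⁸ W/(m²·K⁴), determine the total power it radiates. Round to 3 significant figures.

P ≈ 757 W

Area A = 7.52 cm² = 7.52×10⁻⁴ m².
P = σAT⁴ = 5.670×10⁻⁸ × 7.52×10⁻⁴ × (2053)⁴ = 757 W.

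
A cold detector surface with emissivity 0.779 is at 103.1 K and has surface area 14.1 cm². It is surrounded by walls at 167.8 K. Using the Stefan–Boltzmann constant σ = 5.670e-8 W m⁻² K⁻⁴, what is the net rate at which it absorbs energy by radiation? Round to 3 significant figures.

Net gain ≈ 0.0423 W

Area A = 14.1 cm² = 1.41×10⁻³ m².
Net radiated power P_net = εσA(T⁴ − T₀⁴) = 0.779×5.670×10⁻⁸×1.41×10⁻³×(103.1⁴ − 167.8⁴).
T⁴ − T₀⁴ = 1.12989×10⁸ − 7.92808×10⁸ = -6.79819×10⁸ K⁴, so P_net = -0.0423 W — negative, meaning a net gain of 0.0423 W.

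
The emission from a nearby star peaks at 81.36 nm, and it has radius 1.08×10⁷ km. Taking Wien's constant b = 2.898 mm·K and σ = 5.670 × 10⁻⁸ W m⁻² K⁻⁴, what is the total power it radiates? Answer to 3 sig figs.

Wien's law: T = b/λ_max = 2.898×10⁻³/8.136×10⁻⁸ = 35619.5 K.
Surface area A = 4πR² = 4π(1.08×10¹⁰ m)² = 1.46574×10²¹ m².
Then P = σAT⁴ = 5.670×10⁻⁸×1.46574×10²¹×(35619.5)⁴ = 1.34×10³² W.

P ≈ 1.34×10³² W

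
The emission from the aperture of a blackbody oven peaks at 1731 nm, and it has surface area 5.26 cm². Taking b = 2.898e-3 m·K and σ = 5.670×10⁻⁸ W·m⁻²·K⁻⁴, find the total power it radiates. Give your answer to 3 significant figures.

Wien's law: T = b/λ_max = 2.898×10⁻³/1.731×10⁻⁶ = 1674.18 K.
Area A = 5.26 cm² = 5.26×10⁻⁴ m².
Then P = σAT⁴ = 5.670×10⁻⁸×5.26×10⁻⁴×(1674.18)⁴ = 234 W.

P ≈ 234 W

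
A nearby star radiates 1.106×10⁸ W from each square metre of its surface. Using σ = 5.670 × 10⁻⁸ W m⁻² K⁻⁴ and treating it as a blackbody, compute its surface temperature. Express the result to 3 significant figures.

I = σT⁴, so T = (I/σ)^(1/4) = (1.106×10⁸/(5.670×10⁻⁸))^(1/4) = 6.65×10³ K.

T ≈ 6.65×10³ K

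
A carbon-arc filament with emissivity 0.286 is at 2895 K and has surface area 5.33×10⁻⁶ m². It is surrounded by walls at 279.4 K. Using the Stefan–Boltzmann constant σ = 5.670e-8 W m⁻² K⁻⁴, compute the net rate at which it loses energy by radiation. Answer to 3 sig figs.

Net loss ≈ 6.07 W

Area A = 5.33×10⁻⁶ m².
Net radiated power P_net = εσA(T⁴ − T₀⁴) = 0.286×5.670×10⁻⁸×5.33×10⁻⁶×(2895⁴ − 279.4⁴).
T⁴ − T₀⁴ = 7.02416×10¹³ − 6.09404×10⁹ = 7.02355×10¹³ K⁴, so P_net = 6.07 W.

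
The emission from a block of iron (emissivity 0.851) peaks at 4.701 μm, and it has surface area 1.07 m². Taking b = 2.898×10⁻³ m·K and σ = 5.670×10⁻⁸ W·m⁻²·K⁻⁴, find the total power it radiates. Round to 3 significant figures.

P ≈ 7.46×10³ W

Wien's law: T = b/λ_max = 2.898×10⁻³/4.701×10⁻⁶ = 616.465 K.
Area A = 1.07 m².
Then P = εσAT⁴ = 0.851×5.670×10⁻⁸×1.07×(616.465)⁴ = 7.46×10³ W.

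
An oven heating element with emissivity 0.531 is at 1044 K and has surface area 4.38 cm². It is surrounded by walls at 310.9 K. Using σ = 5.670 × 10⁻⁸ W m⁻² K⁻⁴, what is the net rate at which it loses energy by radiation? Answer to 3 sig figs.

Area A = 4.38 cm² = 4.38×10⁻⁴ m².
Net radiated power P_net = εσA(T⁴ − T₀⁴) = 0.531×5.670×10⁻⁸×4.38×10⁻⁴×(1044⁴ − 310.9⁴).
T⁴ − T₀⁴ = 1.18796×10¹² − 9.34293×10⁹ = 1.17862×10¹² K⁴, so P_net = 15.5 W.

Net loss ≈ 15.5 W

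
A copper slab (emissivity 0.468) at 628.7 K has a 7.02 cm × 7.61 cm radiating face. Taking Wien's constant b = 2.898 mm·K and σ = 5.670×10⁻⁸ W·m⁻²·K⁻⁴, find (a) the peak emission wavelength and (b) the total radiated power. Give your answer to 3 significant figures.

(a) λ_max = b/T = 2.898×10⁻³/628.7 = 4.610×10⁻⁶ m = 4.61 μm.
Area A = 0.0702 × 0.0761 = 5.34222×10⁻³ m².
(b) P = εσAT⁴ = 0.468×5.670×10⁻⁸×5.34222×10⁻³×(628.7)⁴ = 22.1 W.

λ_max ≈ 4.61 μm; P ≈ 22.1 W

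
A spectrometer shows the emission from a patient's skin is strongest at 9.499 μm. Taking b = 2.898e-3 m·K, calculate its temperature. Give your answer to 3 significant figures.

Wien's law gives T = b/λ_max = (2.898×10⁻³ m·K)/(9.499×10⁻⁶ m) = 305 K.

T ≈ 305 K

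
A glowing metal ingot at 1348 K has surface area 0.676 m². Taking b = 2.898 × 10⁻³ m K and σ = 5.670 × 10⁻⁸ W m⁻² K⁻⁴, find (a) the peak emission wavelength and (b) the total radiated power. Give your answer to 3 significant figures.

λ_max ≈ 2.15 μm; P ≈ 1.27×10⁵ W

(a) λ_max = b/T = 2.898×10⁻³/1348 = 2.150×10⁻⁶ m = 2.15 μm.
Area A = 0.676 m².
(b) P = σAT⁴ = 5.670×10⁻⁸×0.676×(1348)⁴ = 1.27×10⁵ W.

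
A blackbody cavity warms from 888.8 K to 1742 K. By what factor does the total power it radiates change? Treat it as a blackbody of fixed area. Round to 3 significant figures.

P₂/P₁ ≈ 14.8

P ∝ T⁴, so P₂/P₁ = (T₂/T₁)⁴ = (1742/888.8)⁴ = (1.95995)⁴ = 14.8.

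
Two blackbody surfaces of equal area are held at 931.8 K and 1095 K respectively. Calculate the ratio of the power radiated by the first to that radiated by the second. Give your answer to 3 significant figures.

P₁/P₂ ≈ 0.524

With equal areas, P₁/P₂ = (T₁/T₂)⁴ = (931.8/1095)⁴ = 0.524.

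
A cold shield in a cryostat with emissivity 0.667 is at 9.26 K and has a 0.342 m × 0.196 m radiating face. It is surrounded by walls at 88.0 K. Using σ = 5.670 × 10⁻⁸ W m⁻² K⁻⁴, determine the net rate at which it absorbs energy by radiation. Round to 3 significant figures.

Net gain ≈ 0.152 W

Area A = 0.342 × 0.196 = 0.067032 m².
Net radiated power P_net = εσA(T⁴ − T₀⁴) = 0.667×5.670×10⁻⁸×0.067032×(9.26⁴ − 88.0⁴).
T⁴ − T₀⁴ = 7352.65 − 5.99695×10⁷ = -5.99621×10⁷ K⁴, so P_net = -0.152 W — negative, meaning a net gain of 0.152 W.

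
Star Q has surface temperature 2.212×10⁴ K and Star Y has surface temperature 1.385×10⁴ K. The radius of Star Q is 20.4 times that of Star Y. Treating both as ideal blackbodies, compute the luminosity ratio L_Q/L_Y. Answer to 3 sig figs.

L_Q/L_Y ≈ 2.71×10³

L ∝ R²T⁴, so L_Q/L_Y = (R_Q/R_Y)²(T_Q/T_Y)⁴ = (20.4)² × (2.212×10⁴/1.385×10⁴)⁴ = 416.16 × 6.50641 = 2.71×10³.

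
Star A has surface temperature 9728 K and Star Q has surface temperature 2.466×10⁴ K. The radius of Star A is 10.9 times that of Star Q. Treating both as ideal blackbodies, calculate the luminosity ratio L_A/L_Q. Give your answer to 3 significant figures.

L ∝ R²T⁴, so L_A/L_Q = (R_A/R_Q)²(T_A/T_Q)⁴ = (10.9)² × (9728/2.466×10⁴)⁴ = 118.81 × 0.0242171 = 2.88.

L_A/L_Q ≈ 2.88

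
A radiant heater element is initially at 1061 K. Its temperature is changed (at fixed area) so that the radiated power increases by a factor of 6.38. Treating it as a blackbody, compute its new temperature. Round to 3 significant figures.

T₂ ≈ 1.69×10³ K

P ∝ T⁴, so T₂/T₁ = (P₂/P₁)^(1/4) = (6.38)^(1/4) = 1.58930.
T₂ = 1061 × 1.58930 = 1.69×10³ K.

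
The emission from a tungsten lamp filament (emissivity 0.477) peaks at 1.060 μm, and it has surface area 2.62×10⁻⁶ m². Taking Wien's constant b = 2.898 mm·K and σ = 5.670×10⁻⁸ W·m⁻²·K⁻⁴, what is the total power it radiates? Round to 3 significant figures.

Wien's law: T = b/λ_max = 2.898×10⁻³/1.060×10⁻⁶ = 2733.96 K.
Area A = 2.62×10⁻⁶ m².
Then P = εσAT⁴ = 0.477×5.670×10⁻⁸×2.62×10⁻⁶×(2733.96)⁴ = 3.96 W.

P ≈ 3.96 W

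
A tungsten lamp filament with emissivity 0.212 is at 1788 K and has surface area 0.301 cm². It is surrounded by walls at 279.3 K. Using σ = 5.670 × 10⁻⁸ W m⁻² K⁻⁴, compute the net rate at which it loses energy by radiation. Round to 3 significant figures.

Area A = 0.301 cm² = 3.01×10⁻⁵ m².
Net radiated power P_net = εσA(T⁴ − T₀⁴) = 0.212×5.670×10⁻⁸×3.01×10⁻⁵×(1788⁴ − 279.3⁴).
T⁴ − T₀⁴ = 1.02205×10¹³ − 6.08532×10⁹ = 1.02144×10¹³ K⁴, so P_net = 3.70 W.

Net loss ≈ 3.70 W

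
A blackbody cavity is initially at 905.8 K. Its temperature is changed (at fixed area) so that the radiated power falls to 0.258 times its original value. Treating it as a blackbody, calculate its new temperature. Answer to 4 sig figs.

T₂ ≈ 645.6 K

P ∝ T⁴, so T₂/T₁ = (P₂/P₁)^(1/4) = (0.258)^(1/4) = 0.712697.
T₂ = 905.8 × 0.712697 = 645.6 K.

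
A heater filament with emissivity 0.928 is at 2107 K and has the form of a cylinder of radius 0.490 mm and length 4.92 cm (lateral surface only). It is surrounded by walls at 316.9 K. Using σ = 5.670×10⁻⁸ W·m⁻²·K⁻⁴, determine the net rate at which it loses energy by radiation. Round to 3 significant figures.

Lateral area A = 2πrL = 2π×4.90×10⁻⁴×0.0492 = 1.51475×10⁻⁴ m².
Net radiated power P_net = εσA(T⁴ − T₀⁴) = 0.928×5.670×10⁻⁸×1.51475×10⁻⁴×(2107⁴ − 316.9⁴).
T⁴ − T₀⁴ = 1.97087×10¹³ − 1.00853×10¹⁰ = 1.96986×10¹³ K⁴, so P_net = 157 W.

Net loss ≈ 157 W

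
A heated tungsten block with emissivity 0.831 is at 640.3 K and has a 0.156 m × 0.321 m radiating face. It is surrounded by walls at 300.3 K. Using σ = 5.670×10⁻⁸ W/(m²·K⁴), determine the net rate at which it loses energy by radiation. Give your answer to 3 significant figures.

Area A = 0.156 × 0.321 = 0.050076 m².
Net radiated power P_net = εσA(T⁴ − T₀⁴) = 0.831×5.670×10⁻⁸×0.050076×(640.3⁴ − 300.3⁴).
T⁴ − T₀⁴ = 1.68087×10¹¹ − 8.13245×10⁹ = 1.59955×10¹¹ K⁴, so P_net = 377 W.

Net loss ≈ 377 W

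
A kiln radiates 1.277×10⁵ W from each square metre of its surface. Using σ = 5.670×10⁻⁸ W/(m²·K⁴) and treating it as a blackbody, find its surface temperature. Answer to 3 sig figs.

T ≈ 1.23×10³ K

I = σT⁴, so T = (I/σ)^(1/4) = (1.277×10⁵/(5.670×10⁻⁸))^(1/4) = 1.23×10³ K.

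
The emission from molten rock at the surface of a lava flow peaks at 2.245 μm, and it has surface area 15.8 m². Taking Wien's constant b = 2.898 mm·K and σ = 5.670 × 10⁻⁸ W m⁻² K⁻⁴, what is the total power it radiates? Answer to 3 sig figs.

P ≈ 2.49×10⁶ W

Wien's law: T = b/λ_max = 2.898×10⁻³/2.245×10⁻⁶ = 1290.87 K.
Area A = 15.8 m².
Then P = σAT⁴ = 5.670×10⁻⁸×15.8×(1290.87)⁴ = 2.49×10⁶ W.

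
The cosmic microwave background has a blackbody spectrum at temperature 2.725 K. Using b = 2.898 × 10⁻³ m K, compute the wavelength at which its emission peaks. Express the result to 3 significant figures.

Wien's displacement law: λ_max = b/T = (2.898×10⁻³ m·K)/(2.725 K) = 1.063×10⁻³ m.
That is 1.06×10⁻³ m, in the microwave range.

λ_max ≈ 1.06×10⁻³ m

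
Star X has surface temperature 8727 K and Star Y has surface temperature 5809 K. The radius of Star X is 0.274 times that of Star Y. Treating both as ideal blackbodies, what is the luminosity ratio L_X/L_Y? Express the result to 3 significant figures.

L ∝ R²T⁴, so L_X/L_Y = (R_X/R_Y)²(T_X/T_Y)⁴ = (0.274)² × (8727/5809)⁴ = 0.075076 × 5.09395 = 0.382.

L_X/L_Y ≈ 0.382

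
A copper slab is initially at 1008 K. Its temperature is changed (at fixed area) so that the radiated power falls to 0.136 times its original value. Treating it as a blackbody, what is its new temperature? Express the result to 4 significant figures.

T₂ ≈ 612.1 K

P ∝ T⁴, so T₂/T₁ = (P₂/P₁)^(1/4) = (0.136)^(1/4) = 0.607274.
T₂ = 1008 × 0.607274 = 612.1 K.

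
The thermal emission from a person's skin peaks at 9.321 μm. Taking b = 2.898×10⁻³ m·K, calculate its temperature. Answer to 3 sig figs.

T ≈ 311 K

Wien's law gives T = b/λ_max = (2.898×10⁻³ m·K)/(9.321×10⁻⁶ m) = 311 K.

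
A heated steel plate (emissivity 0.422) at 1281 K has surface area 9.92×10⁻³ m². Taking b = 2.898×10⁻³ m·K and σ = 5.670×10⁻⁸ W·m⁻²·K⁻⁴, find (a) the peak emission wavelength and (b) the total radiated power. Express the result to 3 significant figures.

(a) λ_max = b/T = 2.898×10⁻³/1281 = 2.262×10⁻⁶ m = 2.26×10³ nm.
Area A = 9.92×10⁻³ m².
(b) P = εσAT⁴ = 0.422×5.670×10⁻⁸×9.92×10⁻³×(1281)⁴ = 639 W.

λ_max ≈ 2.26×10³ nm; P ≈ 639 W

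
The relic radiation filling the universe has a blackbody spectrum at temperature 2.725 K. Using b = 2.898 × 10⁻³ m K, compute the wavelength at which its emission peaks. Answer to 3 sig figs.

λ_max ≈ 1.06×10⁻³ m

Wien's displacement law: λ_max = b/T = (2.898×10⁻³ m·K)/(2.725 K) = 1.063×10⁻³ m.
That is 1.06×10⁻³ m, in the microwave range.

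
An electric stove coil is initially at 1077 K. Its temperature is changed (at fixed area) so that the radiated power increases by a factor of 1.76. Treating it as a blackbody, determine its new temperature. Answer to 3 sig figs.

P ∝ T⁴, so T₂/T₁ = (P₂/P₁)^(1/4) = (1.76)^(1/4) = 1.15180.
T₂ = 1077 × 1.15180 = 1.24×10³ K.

T₂ ≈ 1.24×10³ K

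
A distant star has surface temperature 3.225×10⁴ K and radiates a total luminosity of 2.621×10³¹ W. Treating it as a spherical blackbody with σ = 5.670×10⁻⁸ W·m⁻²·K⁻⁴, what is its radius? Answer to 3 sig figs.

L = 4πR²σT⁴ ⇒ R = √(L/(4πσT⁴)).
σT⁴ = 6.13341×10¹⁰ W/m², so R = √(2.621×10³¹/(4π×6.13341×10¹⁰)) = 5.83×10⁹ m.

R ≈ 5.83×10⁹ m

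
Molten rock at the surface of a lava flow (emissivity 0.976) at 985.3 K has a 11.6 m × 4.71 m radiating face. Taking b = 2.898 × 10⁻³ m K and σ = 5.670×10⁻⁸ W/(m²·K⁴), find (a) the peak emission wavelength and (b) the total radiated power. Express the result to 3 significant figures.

(a) λ_max = b/T = 2.898×10⁻³/985.3 = 2.941×10⁻⁶ m = 2.94×10³ nm.
Area A = 11.6 × 4.71 = 54.636 m².
(b) P = εσAT⁴ = 0.976×5.670×10⁻⁸×54.636×(985.3)⁴ = 2.85×10⁶ W.

λ_max ≈ 2.94×10³ nm; P ≈ 2.85×10⁶ W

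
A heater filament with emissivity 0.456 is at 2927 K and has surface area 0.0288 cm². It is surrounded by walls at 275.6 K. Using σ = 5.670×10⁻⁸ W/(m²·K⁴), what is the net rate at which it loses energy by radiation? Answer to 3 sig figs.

Net loss ≈ 5.47 W

Area A = 0.0288 cm² = 2.88×10⁻⁶ m².
Net radiated power P_net = εσA(T⁴ − T₀⁴) = 0.456×5.670×10⁻⁸×2.88×10⁻⁶×(2927⁴ − 275.6⁴).
T⁴ − T₀⁴ = 7.33991×10¹³ − 5.76922×10⁹ = 7.33933×10¹³ K⁴, so P_net = 5.47 W.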